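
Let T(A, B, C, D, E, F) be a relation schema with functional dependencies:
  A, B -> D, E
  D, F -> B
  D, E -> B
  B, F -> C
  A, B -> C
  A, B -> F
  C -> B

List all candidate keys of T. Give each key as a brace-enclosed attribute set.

{A} never appears on the right of any FD, so every key must include it.
{A, B}⁺ = {A, B, C, D, E, F}, which is every attribute, so {A, B} is a candidate key.
{A, C}⁺ = {A, B, C, D, E, F}, which is every attribute, so {A, C} is a candidate key.
{A, D, E}⁺ = {A, B, C, D, E, F}, which is every attribute, so {A, D, E} is a candidate key.
{A, D, F}⁺ = {A, B, C, D, E, F}, which is every attribute, so {A, D, F} is a candidate key.
No proper subset of any of these is a key, and no other minimal superkey exists.

{A, B}, {A, C}, {A, D, E}, {A, D, F}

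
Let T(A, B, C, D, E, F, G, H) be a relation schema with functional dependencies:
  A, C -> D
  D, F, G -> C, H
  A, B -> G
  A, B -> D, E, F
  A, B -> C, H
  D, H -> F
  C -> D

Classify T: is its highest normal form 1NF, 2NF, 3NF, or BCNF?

Candidate key: {A, B}. Prime attributes: {A, B}.
A, C -> D: {A, C}⁺ = {A, C, D}, which is not all of the attributes, so the left side is not a superkey — BCNF is violated.
Because {D} is non-prime and the left side of A, C -> D is not a superkey, the relation is not in 3NF.
Checking every proper subset of each key, none determines a non-prime attribute — 2NF is satisfied.

2NF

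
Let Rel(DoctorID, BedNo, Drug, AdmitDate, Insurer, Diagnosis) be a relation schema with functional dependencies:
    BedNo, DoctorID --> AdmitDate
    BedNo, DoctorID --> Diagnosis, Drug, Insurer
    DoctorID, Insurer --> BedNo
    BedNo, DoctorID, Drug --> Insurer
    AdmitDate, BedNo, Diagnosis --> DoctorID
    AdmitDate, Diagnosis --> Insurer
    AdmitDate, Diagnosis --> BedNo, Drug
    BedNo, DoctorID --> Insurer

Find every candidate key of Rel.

{AdmitDate, Diagnosis}⁺ = {AdmitDate, BedNo, Diagnosis, DoctorID, Drug, Insurer} — all of the relation — so {AdmitDate, Diagnosis} is a candidate key.
{BedNo, DoctorID}⁺ = {AdmitDate, BedNo, Diagnosis, DoctorID, Drug, Insurer} — all of the relation — so {BedNo, DoctorID} is a candidate key.
{DoctorID, Insurer}⁺ = {AdmitDate, BedNo, Diagnosis, DoctorID, Drug, Insurer} — all of the relation — so {DoctorID, Insurer} is a candidate key.
No proper subset of any of these is a key, and no other minimal superkey exists.

{AdmitDate, Diagnosis}, {BedNo, DoctorID}, {DoctorID, Insurer}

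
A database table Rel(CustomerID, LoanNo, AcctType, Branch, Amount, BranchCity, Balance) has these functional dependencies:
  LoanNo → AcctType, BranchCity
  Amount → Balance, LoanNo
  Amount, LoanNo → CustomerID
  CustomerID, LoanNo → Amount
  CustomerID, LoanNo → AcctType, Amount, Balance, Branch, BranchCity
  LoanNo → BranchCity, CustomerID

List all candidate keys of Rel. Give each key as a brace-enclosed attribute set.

{Amount}, {LoanNo}

{Amount} is a candidate key since {Amount}⁺ = {AcctType, Amount, Balance, Branch, BranchCity, CustomerID, LoanNo} covers every attribute.
{LoanNo} is a candidate key since {LoanNo}⁺ = {AcctType, Amount, Balance, Branch, BranchCity, CustomerID, LoanNo} covers every attribute.
Any other superkey properly contains one of these, so there are no further candidate keys.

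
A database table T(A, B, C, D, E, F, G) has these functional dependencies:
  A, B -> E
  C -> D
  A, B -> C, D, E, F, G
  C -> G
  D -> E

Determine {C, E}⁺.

{C, D, E, G}

Start with {C, E}.
C -> D applies; add {D} → now {C, D, E}.
C -> G applies; add {G} → now {C, D, E, G}.
No further FD applies.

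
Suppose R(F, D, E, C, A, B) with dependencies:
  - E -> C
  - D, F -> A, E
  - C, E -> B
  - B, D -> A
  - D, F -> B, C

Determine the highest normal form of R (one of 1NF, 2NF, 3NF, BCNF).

2NF

Candidate key: {D, F}. Prime attributes: {D, F}.
For E -> C we have {E}⁺ = {B, C, E}; {E} is not a superkey, so BCNF fails.
Because {C} is non-prime and the left side of E -> C is not a superkey, the relation is not in 3NF.
Checking every proper subset of each key, none determines a non-prime attribute — 2NF is satisfied.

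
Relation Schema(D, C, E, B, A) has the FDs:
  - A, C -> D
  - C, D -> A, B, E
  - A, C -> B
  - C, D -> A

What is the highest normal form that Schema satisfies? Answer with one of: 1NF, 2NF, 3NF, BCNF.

BCNF

Candidate keys: {A, C}, {C, D}. Prime attributes: {A, C, D}.
The left-hand side of every FD is a superkey, so BCNF is satisfied.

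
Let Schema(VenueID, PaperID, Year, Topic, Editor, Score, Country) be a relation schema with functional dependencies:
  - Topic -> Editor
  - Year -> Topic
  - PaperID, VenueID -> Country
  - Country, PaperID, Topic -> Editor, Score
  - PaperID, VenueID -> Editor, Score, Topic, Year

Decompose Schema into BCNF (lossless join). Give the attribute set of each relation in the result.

{Country, PaperID, Score, Year}; {Country, PaperID, VenueID, Year}; {Editor, Topic}; {Topic, Year}

Candidate key of the original relation: {PaperID, VenueID}.
Within {Country, Editor, PaperID, Score, Topic, VenueID, Year}: {Topic}⁺ ∩ {Country, Editor, PaperID, Score, Topic, VenueID, Year} = {Editor, Topic}, not the whole set, so Topic -> Editor violates BCNF; decompose into {Editor, Topic} and {Country, PaperID, Score, Topic, VenueID, Year}.
{Editor, Topic}: every determinant is a superkey — BCNF.
Within {Country, PaperID, Score, Topic, VenueID, Year}: {Year}⁺ ∩ {Country, PaperID, Score, Topic, VenueID, Year} = {Topic, Year}, not the whole set, so Year -> Topic violates BCNF; decompose into {Topic, Year} and {Country, PaperID, Score, VenueID, Year}.
{Topic, Year}: every determinant is a superkey — BCNF.
Within {Country, PaperID, Score, VenueID, Year}: {Country, PaperID, Year}⁺ ∩ {Country, PaperID, Score, VenueID, Year} = {Country, PaperID, Score, Year}, not the whole set, so Country, PaperID, Year -> Score violates BCNF; decompose into {Country, PaperID, Score, Year} and {Country, PaperID, VenueID, Year}.
{Country, PaperID, Score, Year}: every determinant is a superkey — BCNF.
{Country, PaperID, VenueID, Year}: every determinant is a superkey — BCNF.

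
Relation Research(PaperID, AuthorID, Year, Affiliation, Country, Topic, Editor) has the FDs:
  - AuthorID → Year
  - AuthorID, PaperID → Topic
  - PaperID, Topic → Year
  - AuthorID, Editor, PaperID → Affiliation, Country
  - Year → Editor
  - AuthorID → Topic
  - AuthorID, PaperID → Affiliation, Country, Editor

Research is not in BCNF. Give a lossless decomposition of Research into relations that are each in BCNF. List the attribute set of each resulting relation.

{Affiliation, AuthorID, Country, PaperID}; {AuthorID, Topic, Year}; {Editor, Year}

Candidate key of the original relation: {AuthorID, PaperID}.
In {Affiliation, AuthorID, Country, Editor, PaperID, Topic, Year}, {AuthorID} is not a superkey ({AuthorID}⁺ restricted to this set is {AuthorID, Editor, Topic, Year}), so split on AuthorID → Editor, Topic, Year into {AuthorID, Editor, Topic, Year} and {Affiliation, AuthorID, Country, PaperID}.
In {AuthorID, Editor, Topic, Year}, {Year} is not a superkey ({Year}⁺ restricted to this set is {Editor, Year}), so split on Year → Editor into {Editor, Year} and {AuthorID, Topic, Year}.
{Editor, Year}: every determinant is a superkey — BCNF.
{AuthorID, Topic, Year}: every determinant is a superkey — BCNF.
{Affiliation, AuthorID, Country, PaperID}: every determinant is a superkey — BCNF.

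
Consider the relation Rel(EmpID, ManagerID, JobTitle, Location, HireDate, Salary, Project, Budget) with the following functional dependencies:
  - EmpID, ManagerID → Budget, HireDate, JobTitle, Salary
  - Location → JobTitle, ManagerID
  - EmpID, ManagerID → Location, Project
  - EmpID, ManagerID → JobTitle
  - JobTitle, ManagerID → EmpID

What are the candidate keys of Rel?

{EmpID, ManagerID}, {JobTitle, ManagerID}, {Location}

{Location}⁺ = {Budget, EmpID, HireDate, JobTitle, Location, ManagerID, Project, Salary} — all of the relation — so {Location} is a candidate key.
{EmpID, ManagerID}⁺ = {Budget, EmpID, HireDate, JobTitle, Location, ManagerID, Project, Salary} — all of the relation — so {EmpID, ManagerID} is a candidate key.
{JobTitle, ManagerID}⁺ = {Budget, EmpID, HireDate, JobTitle, Location, ManagerID, Project, Salary} — all of the relation — so {JobTitle, ManagerID} is a candidate key.
No proper subset of any of these is a key, and no other minimal superkey exists.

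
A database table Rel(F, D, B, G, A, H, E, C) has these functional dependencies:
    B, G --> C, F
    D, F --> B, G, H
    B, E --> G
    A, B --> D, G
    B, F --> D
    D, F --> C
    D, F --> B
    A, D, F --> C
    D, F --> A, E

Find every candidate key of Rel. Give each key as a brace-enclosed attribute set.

Closure of {A, B} is {A, B, C, D, E, F, G, H}, the whole schema; {A, B} is a candidate key.
Closure of {B, E} is {A, B, C, D, E, F, G, H}, the whole schema; {B, E} is a candidate key.
Closure of {B, F} is {A, B, C, D, E, F, G, H}, the whole schema; {B, F} is a candidate key.
Closure of {B, G} is {A, B, C, D, E, F, G, H}, the whole schema; {B, G} is a candidate key.
Closure of {D, F} is {A, B, C, D, E, F, G, H}, the whole schema; {D, F} is a candidate key.
No proper subset of any of these is a key, and no other minimal superkey exists.

{A, B}, {B, E}, {B, F}, {B, G}, {D, F}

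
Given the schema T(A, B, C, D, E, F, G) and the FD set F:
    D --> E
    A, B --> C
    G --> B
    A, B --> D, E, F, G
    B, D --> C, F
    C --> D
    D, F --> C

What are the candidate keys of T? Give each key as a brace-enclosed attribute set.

{A, B}, {A, G}

{A} never appears on the right of any FD, so every key must include it.
{A, B} is a candidate key since {A, B}⁺ = {A, B, C, D, E, F, G} covers every attribute.
{A, G} is a candidate key since {A, G}⁺ = {A, B, C, D, E, F, G} covers every attribute.
No proper subset of any of these is a key, and no other minimal superkey exists.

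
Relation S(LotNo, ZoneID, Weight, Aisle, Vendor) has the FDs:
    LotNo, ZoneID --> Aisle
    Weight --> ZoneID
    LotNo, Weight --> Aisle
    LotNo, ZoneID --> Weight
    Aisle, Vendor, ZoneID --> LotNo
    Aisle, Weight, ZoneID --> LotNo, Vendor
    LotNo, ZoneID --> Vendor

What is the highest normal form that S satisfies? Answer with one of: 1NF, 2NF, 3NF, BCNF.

3NF

Candidate keys: {Aisle, Vendor, ZoneID}, {Aisle, Weight}, {LotNo, Weight}, {LotNo, ZoneID}. Prime attributes: {Aisle, LotNo, Vendor, Weight, ZoneID}.
For Weight --> ZoneID we have {Weight}⁺ = {Weight, ZoneID}; {Weight} is not a superkey, so BCNF fails.
But every attribute on its right side ({ZoneID}) is prime, and the same holds for every other non-superkey FD, so 3NF still holds.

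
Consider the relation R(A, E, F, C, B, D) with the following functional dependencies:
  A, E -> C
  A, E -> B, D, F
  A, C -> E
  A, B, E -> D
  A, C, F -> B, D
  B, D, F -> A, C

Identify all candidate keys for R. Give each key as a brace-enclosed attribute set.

{A, C} is a candidate key since {A, C}⁺ = {A, B, C, D, E, F} covers every attribute.
{A, E} is a candidate key since {A, E}⁺ = {A, B, C, D, E, F} covers every attribute.
{B, D, F} is a candidate key since {B, D, F}⁺ = {A, B, C, D, E, F} covers every attribute.
Any other superkey properly contains one of these, so there are no further candidate keys.

{A, C}, {A, E}, {B, D, F}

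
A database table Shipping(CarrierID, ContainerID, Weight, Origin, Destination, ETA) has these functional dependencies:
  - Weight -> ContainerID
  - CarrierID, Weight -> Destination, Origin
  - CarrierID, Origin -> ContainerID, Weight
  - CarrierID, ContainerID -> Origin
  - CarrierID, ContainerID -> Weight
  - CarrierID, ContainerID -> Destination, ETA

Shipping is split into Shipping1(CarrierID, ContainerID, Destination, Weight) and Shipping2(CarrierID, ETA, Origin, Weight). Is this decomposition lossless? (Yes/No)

Yes

Shipping1 ∩ Shipping2 = {CarrierID, Weight}; its closure under F is {CarrierID, ContainerID, Destination, ETA, Origin, Weight}.
This includes all of Shipping1, so the common attributes are a superkey of Shipping1 — the join is lossless.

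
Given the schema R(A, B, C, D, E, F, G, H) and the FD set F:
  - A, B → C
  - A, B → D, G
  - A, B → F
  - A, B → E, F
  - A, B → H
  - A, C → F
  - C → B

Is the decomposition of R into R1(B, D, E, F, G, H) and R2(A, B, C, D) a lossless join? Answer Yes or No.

R1 ∩ R2 = {B, D}; its closure under F is {B, D}.
Neither R1 nor R2 is contained in that closure, so the decomposition is lossy.

No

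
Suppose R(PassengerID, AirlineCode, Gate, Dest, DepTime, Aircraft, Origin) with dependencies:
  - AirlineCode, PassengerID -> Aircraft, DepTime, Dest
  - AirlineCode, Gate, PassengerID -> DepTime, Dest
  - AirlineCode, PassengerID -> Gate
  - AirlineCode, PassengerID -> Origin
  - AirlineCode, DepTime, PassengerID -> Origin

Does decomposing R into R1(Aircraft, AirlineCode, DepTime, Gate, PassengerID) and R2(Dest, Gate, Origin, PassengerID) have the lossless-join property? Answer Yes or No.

The shared attributes are {Gate, PassengerID} and {Gate, PassengerID}⁺ = {Gate, PassengerID}.
Neither R1 nor R2 is contained in that closure, so the decomposition is lossy.

No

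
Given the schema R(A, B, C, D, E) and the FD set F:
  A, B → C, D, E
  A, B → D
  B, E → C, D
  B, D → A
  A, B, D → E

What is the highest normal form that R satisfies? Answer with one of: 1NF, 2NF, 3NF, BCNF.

Candidate keys: {A, B}, {B, D}, {B, E}. Prime attributes: {A, B, D, E}.
The left-hand side of every FD is a superkey, so BCNF is satisfied.

BCNF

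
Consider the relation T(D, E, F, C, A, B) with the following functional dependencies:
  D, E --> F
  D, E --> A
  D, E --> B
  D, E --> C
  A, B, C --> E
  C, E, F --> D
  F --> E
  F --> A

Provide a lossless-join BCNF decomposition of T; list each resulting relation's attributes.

{A, B, C, E}; {A, F}; {B, C, D, F}

Candidate keys of the original relation: {A, B, C, D}, {C, F}, {D, E}, {D, F}.
In {A, B, C, D, E, F}, {A, B, C} is not a superkey ({A, B, C}⁺ restricted to this set is {A, B, C, E}), so split on A, B, C --> E into {A, B, C, E} and {A, B, C, D, F}.
{A, B, C, E} has no BCNF violation.
In {A, B, C, D, F}, {F} is not a superkey ({F}⁺ restricted to this set is {A, F}), so split on F --> A into {A, F} and {B, C, D, F}.
{A, F} has no BCNF violation.
{B, C, D, F} has no BCNF violation.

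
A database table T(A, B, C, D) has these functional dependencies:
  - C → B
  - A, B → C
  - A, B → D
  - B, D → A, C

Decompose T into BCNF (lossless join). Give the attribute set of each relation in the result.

Candidate keys of the original relation: {A, B}, {A, C}, {B, D}, {C, D}.
Within {A, B, C, D}: {C}⁺ ∩ {A, B, C, D} = {B, C}, not the whole set, so C → B violates BCNF; decompose into {B, C} and {A, C, D}.
{B, C}: every determinant is a superkey — BCNF.
{A, C, D}: every determinant is a superkey — BCNF.

{A, C, D}; {B, C}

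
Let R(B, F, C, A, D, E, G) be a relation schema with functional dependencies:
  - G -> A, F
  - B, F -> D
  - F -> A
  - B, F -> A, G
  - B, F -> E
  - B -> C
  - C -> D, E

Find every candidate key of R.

{B, F}, {B, G}

No FD produces {B}, so it must be in every candidate key.
{B, F}⁺ = {A, B, C, D, E, F, G}, which is every attribute, so {B, F} is a candidate key.
{B, G}⁺ = {A, B, C, D, E, F, G}, which is every attribute, so {B, G} is a candidate key.
These are minimal and exhaustive — every other superkey contains one of them.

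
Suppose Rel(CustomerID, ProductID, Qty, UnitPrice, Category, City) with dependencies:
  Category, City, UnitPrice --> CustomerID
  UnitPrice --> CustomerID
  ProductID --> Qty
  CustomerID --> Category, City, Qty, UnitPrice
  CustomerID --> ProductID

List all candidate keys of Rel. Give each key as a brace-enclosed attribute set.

Closure of {CustomerID} is {Category, City, CustomerID, ProductID, Qty, UnitPrice}, the whole schema; {CustomerID} is a candidate key.
Closure of {UnitPrice} is {Category, City, CustomerID, ProductID, Qty, UnitPrice}, the whole schema; {UnitPrice} is a candidate key.
These are minimal and exhaustive — every other superkey contains one of them.

{CustomerID}, {UnitPrice}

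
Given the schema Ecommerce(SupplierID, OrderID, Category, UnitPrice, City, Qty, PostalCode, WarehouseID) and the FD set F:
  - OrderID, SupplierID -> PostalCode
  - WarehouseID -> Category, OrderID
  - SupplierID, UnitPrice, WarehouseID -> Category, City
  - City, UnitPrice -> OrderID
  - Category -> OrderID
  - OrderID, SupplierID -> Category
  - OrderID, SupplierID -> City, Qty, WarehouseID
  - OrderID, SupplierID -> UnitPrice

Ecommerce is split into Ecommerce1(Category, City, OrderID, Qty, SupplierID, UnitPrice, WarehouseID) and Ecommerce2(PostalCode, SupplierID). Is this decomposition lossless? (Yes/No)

Common attributes: {SupplierID}; their closure is {SupplierID}.
The closure covers neither Ecommerce1 nor Ecommerce2 entirely; the join is not lossless.

No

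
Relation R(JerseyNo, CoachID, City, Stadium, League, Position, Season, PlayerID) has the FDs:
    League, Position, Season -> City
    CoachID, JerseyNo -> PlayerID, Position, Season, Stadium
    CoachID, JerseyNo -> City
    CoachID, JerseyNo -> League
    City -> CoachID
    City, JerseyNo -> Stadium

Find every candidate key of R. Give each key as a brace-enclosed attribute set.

No FD produces {JerseyNo}, so it must be in every candidate key.
{City, JerseyNo} is a candidate key since {City, JerseyNo}⁺ = {City, CoachID, JerseyNo, League, PlayerID, Position, Season, Stadium} covers every attribute.
{CoachID, JerseyNo} is a candidate key since {CoachID, JerseyNo}⁺ = {City, CoachID, JerseyNo, League, PlayerID, Position, Season, Stadium} covers every attribute.
{JerseyNo, League, Position, Season} is a candidate key since {JerseyNo, League, Position, Season}⁺ = {City, CoachID, JerseyNo, League, PlayerID, Position, Season, Stadium} covers every attribute.
Any other superkey properly contains one of these, so there are no further candidate keys.

{City, JerseyNo}, {CoachID, JerseyNo}, {JerseyNo, League, Position, Season}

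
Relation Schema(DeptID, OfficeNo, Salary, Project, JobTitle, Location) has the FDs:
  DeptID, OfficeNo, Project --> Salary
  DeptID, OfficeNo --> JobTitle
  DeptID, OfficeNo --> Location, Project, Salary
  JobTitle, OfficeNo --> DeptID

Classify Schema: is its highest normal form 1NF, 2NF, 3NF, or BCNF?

Candidate keys: {DeptID, OfficeNo}, {JobTitle, OfficeNo}. Prime attributes: {DeptID, JobTitle, OfficeNo}.
The left-hand side of every FD is a superkey, so BCNF is satisfied.

BCNF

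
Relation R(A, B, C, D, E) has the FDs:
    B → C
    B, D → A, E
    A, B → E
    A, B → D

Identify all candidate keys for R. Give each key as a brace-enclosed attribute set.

Attributes never on any right-hand side: {B} — every candidate key must contain it.
{A, B}⁺ = {A, B, C, D, E} — all of the relation — so {A, B} is a candidate key.
{B, D}⁺ = {A, B, C, D, E} — all of the relation — so {B, D} is a candidate key.
These are minimal and exhaustive — every other superkey contains one of them.

{A, B}, {B, D}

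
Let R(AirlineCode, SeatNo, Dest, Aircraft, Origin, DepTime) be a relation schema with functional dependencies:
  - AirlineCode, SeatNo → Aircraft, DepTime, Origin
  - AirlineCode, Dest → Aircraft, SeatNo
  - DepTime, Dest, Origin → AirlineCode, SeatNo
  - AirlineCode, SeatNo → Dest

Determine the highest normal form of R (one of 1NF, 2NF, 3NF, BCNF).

Candidate keys: {AirlineCode, Dest}, {AirlineCode, SeatNo}, {DepTime, Dest, Origin}. Prime attributes: {AirlineCode, DepTime, Dest, Origin, SeatNo}.
Every FD has a superkey on the left, so the relation is in BCNF.

BCNF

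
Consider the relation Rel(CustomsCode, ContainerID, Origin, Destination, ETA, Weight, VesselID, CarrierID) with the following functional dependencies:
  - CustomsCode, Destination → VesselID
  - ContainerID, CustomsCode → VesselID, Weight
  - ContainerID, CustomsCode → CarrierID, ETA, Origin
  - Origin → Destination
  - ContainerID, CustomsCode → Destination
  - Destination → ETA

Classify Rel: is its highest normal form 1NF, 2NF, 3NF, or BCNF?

Candidate key: {ContainerID, CustomsCode}. Prime attributes: {ContainerID, CustomsCode}.
CustomsCode, Destination → VesselID breaks BCNF: {CustomsCode, Destination}⁺ = {CustomsCode, Destination, ETA, VesselID}, so {CustomsCode, Destination} is not a superkey.
CustomsCode, Destination → VesselID determines the non-prime attribute {VesselID} from a non-superkey — 3NF is violated.
No non-prime attribute depends on a proper subset of any candidate key, so 2NF holds.

2NF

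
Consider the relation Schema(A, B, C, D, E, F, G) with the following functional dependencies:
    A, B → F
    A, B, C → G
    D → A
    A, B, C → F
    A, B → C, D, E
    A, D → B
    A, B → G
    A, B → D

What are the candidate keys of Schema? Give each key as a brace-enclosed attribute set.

{A, B}, {D}

{D}⁺ = {A, B, C, D, E, F, G}, which is every attribute, so {D} is a candidate key.
{A, B}⁺ = {A, B, C, D, E, F, G}, which is every attribute, so {A, B} is a candidate key.
No proper subset of any of these is a key, and no other minimal superkey exists.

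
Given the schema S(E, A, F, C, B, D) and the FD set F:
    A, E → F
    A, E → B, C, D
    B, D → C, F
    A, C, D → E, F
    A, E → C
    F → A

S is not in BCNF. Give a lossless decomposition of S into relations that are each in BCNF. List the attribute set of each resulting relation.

Candidate keys of the original relation: {A, C, D}, {A, E}, {B, D}, {C, D, F}, {E, F}.
Within {A, B, C, D, E, F}: {F}⁺ ∩ {A, B, C, D, E, F} = {A, F}, not the whole set, so F → A violates BCNF; decompose into {A, F} and {B, C, D, E, F}.
{A, F} is in BCNF.
{B, C, D, E, F} is in BCNF.

{A, F}; {B, C, D, E, F}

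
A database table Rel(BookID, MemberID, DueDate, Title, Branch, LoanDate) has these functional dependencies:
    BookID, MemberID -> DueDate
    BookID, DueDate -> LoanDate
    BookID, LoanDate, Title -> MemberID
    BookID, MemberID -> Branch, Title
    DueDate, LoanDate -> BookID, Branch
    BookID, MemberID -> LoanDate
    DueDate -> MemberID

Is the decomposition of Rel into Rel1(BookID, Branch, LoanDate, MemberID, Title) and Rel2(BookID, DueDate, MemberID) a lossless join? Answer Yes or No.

Yes

Common attributes: {BookID, MemberID}; their closure is {BookID, Branch, DueDate, LoanDate, MemberID, Title}.
Since Rel1 ⊆ {BookID, Branch, DueDate, LoanDate, MemberID, Title}, the intersection is a superkey of Rel1; the decomposition is lossless.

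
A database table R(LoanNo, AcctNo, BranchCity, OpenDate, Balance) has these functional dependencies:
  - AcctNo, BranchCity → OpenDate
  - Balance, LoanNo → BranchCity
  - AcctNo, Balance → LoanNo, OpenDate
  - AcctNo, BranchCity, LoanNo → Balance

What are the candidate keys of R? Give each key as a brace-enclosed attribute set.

Attributes never on any right-hand side: {AcctNo} — every candidate key must contain it.
{AcctNo, Balance} is a candidate key since {AcctNo, Balance}⁺ = {AcctNo, Balance, BranchCity, LoanNo, OpenDate} covers every attribute.
{AcctNo, BranchCity, LoanNo} is a candidate key since {AcctNo, BranchCity, LoanNo}⁺ = {AcctNo, Balance, BranchCity, LoanNo, OpenDate} covers every attribute.
Any other superkey properly contains one of these, so there are no further candidate keys.

{AcctNo, Balance}, {AcctNo, BranchCity, LoanNo}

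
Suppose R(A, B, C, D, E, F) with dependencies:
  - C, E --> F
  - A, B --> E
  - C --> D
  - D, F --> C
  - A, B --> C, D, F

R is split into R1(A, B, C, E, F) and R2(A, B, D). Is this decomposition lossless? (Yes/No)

Common attributes: {A, B}; their closure is {A, B, C, D, E, F}.
R1 is contained in that closure, so R1 ∩ R2 --> R1 holds and the join is lossless.

Yes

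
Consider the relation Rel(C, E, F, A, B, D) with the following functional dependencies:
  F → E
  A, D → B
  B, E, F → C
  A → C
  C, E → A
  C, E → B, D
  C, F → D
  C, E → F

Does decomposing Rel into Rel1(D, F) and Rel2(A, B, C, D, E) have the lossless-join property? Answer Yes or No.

Common attributes: {D}; their closure is {D}.
The closure covers neither Rel1 nor Rel2 entirely; the join is not lossless.

No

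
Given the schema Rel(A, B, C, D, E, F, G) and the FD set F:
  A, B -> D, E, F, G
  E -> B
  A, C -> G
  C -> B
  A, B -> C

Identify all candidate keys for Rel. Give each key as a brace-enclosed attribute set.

No FD produces {A}, so it must be in every candidate key.
Closure of {A, B} is {A, B, C, D, E, F, G}, the whole schema; {A, B} is a candidate key.
Closure of {A, C} is {A, B, C, D, E, F, G}, the whole schema; {A, C} is a candidate key.
Closure of {A, E} is {A, B, C, D, E, F, G}, the whole schema; {A, E} is a candidate key.
Any other superkey properly contains one of these, so there are no further candidate keys.

{A, B}, {A, C}, {A, E}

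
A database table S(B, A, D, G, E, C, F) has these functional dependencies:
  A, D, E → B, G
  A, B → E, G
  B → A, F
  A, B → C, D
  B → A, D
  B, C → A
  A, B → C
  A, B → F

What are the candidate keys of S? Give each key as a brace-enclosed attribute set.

{A, D, E}, {B}

{B} is a candidate key since {B}⁺ = {A, B, C, D, E, F, G} covers every attribute.
{A, D, E} is a candidate key since {A, D, E}⁺ = {A, B, C, D, E, F, G} covers every attribute.
These are minimal and exhaustive — every other superkey contains one of them.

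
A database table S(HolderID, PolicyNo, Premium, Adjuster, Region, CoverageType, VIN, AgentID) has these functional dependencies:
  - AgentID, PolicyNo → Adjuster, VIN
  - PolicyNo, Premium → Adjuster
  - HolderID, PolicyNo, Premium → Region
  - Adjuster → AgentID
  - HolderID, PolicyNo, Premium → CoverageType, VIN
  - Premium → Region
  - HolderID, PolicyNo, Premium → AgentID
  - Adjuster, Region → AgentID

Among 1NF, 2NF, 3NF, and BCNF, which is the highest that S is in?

Candidate key: {HolderID, PolicyNo, Premium}. Prime attributes: {HolderID, PolicyNo, Premium}.
AgentID, PolicyNo → Adjuster, VIN breaks BCNF: {AgentID, PolicyNo}⁺ = {Adjuster, AgentID, PolicyNo, VIN}, so {AgentID, PolicyNo} is not a superkey.
Because {Adjuster, VIN} are non-prime and the left side of AgentID, PolicyNo → Adjuster, VIN is not a superkey, the relation is not in 3NF.
Since {Premium} ⊂ {HolderID, PolicyNo, Premium} and {Premium}⁺ ⊇ {Region} with {Region} non-prime, there is a partial dependency; 2NF fails.

1NF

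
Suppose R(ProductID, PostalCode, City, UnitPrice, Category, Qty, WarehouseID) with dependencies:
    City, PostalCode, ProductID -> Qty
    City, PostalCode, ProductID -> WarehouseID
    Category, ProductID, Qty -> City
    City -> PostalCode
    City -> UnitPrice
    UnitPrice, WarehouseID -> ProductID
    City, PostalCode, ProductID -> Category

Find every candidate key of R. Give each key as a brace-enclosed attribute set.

{City, ProductID} is a candidate key since {City, ProductID}⁺ = {Category, City, PostalCode, ProductID, Qty, UnitPrice, WarehouseID} covers every attribute.
{City, WarehouseID} is a candidate key since {City, WarehouseID}⁺ = {Category, City, PostalCode, ProductID, Qty, UnitPrice, WarehouseID} covers every attribute.
{Category, ProductID, Qty} is a candidate key since {Category, ProductID, Qty}⁺ = {Category, City, PostalCode, ProductID, Qty, UnitPrice, WarehouseID} covers every attribute.
{Category, Qty, UnitPrice, WarehouseID} is a candidate key since {Category, Qty, UnitPrice, WarehouseID}⁺ = {Category, City, PostalCode, ProductID, Qty, UnitPrice, WarehouseID} covers every attribute.
Any other superkey properly contains one of these, so there are no further candidate keys.

{Category, ProductID, Qty}, {Category, Qty, UnitPrice, WarehouseID}, {City, ProductID}, {City, WarehouseID}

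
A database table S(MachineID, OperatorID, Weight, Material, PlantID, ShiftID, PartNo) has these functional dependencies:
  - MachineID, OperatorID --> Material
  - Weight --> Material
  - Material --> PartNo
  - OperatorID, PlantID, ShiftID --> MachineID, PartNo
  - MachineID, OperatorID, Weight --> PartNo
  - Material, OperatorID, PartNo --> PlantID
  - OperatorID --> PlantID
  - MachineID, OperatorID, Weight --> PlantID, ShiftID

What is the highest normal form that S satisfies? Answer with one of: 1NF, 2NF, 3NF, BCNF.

1NF

Candidate keys: {MachineID, OperatorID, Weight}, {OperatorID, ShiftID, Weight}. Prime attributes: {MachineID, OperatorID, ShiftID, Weight}.
For MachineID, OperatorID --> Material we have {MachineID, OperatorID}⁺ = {MachineID, Material, OperatorID, PartNo, PlantID}; {MachineID, OperatorID} is not a superkey, so BCNF fails.
Because {Material} is non-prime and the left side of MachineID, OperatorID --> Material is not a superkey, the relation is not in 3NF.
Since {OperatorID} ⊂ {MachineID, OperatorID, Weight} and {OperatorID}⁺ ⊇ {PlantID} with {PlantID} non-prime, there is a partial dependency; 2NF fails.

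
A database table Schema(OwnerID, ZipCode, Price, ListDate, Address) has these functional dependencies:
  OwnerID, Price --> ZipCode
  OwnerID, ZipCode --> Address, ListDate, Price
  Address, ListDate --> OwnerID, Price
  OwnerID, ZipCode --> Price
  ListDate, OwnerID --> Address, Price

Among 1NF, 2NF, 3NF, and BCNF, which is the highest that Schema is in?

BCNF

Candidate keys: {Address, ListDate}, {ListDate, OwnerID}, {OwnerID, Price}, {OwnerID, ZipCode}. Prime attributes: {Address, ListDate, OwnerID, Price, ZipCode}.
Every FD has a superkey on the left, so the relation is in BCNF.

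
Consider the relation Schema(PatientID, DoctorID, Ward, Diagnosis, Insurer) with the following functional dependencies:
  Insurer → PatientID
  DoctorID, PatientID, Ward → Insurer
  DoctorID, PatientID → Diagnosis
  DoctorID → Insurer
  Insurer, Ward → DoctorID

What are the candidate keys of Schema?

{Ward} never appears on the right of any FD, so every key must include it.
{DoctorID, Ward}⁺ = {Diagnosis, DoctorID, Insurer, PatientID, Ward}, which is every attribute, so {DoctorID, Ward} is a candidate key.
{Insurer, Ward}⁺ = {Diagnosis, DoctorID, Insurer, PatientID, Ward}, which is every attribute, so {Insurer, Ward} is a candidate key.
No proper subset of any of these is a key, and no other minimal superkey exists.

{DoctorID, Ward}, {Insurer, Ward}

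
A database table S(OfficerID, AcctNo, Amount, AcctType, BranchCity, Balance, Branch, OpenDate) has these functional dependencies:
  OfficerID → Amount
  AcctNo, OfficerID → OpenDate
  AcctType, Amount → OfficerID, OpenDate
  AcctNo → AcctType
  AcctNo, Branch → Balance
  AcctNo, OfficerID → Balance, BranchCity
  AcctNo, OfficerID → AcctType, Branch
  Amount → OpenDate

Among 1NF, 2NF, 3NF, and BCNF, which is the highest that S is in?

Candidate keys: {AcctNo, Amount}, {AcctNo, OfficerID}. Prime attributes: {AcctNo, Amount, OfficerID}.
OfficerID → Amount breaks BCNF: {OfficerID}⁺ = {Amount, OfficerID, OpenDate}, so {OfficerID} is not a superkey.
Because {OpenDate} is non-prime and the left side of AcctType, Amount → OfficerID, OpenDate is not a superkey, the relation is not in 3NF.
{AcctNo} is a proper subset of the key {AcctNo, Amount}, and {AcctNo}⁺ contains the non-prime attribute {AcctType} — a partial dependency, so 2NF is violated.

1NF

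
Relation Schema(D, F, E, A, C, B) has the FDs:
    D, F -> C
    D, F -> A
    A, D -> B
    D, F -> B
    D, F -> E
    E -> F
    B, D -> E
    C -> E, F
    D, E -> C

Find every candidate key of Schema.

Attributes never on any right-hand side: {D} — every candidate key must contain it.
{A, D}⁺ = {A, B, C, D, E, F}, which is every attribute, so {A, D} is a candidate key.
{B, D}⁺ = {A, B, C, D, E, F}, which is every attribute, so {B, D} is a candidate key.
{C, D}⁺ = {A, B, C, D, E, F}, which is every attribute, so {C, D} is a candidate key.
{D, E}⁺ = {A, B, C, D, E, F}, which is every attribute, so {D, E} is a candidate key.
{D, F}⁺ = {A, B, C, D, E, F}, which is every attribute, so {D, F} is a candidate key.
Any other superkey properly contains one of these, so there are no further candidate keys.

{A, D}, {B, D}, {C, D}, {D, E}, {D, F}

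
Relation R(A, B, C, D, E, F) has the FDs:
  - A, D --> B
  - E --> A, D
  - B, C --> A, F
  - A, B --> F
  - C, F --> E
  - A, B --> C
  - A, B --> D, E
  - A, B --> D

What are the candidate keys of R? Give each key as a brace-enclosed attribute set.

{A, B}, {A, D}, {B, C}, {C, F}, {E}

{E}⁺ = {A, B, C, D, E, F} — all of the relation — so {E} is a candidate key.
{A, B}⁺ = {A, B, C, D, E, F} — all of the relation — so {A, B} is a candidate key.
{A, D}⁺ = {A, B, C, D, E, F} — all of the relation — so {A, D} is a candidate key.
{B, C}⁺ = {A, B, C, D, E, F} — all of the relation — so {B, C} is a candidate key.
{C, F}⁺ = {A, B, C, D, E, F} — all of the relation — so {C, F} is a candidate key.
Any other superkey properly contains one of these, so there are no further candidate keys.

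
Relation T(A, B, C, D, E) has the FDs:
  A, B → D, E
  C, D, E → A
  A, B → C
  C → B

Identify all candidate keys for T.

{A, B}, {A, C}, {C, D, E}

{A, B}⁺ = {A, B, C, D, E} — all of the relation — so {A, B} is a candidate key.
{A, C}⁺ = {A, B, C, D, E} — all of the relation — so {A, C} is a candidate key.
{C, D, E}⁺ = {A, B, C, D, E} — all of the relation — so {C, D, E} is a candidate key.
These are minimal and exhaustive — every other superkey contains one of them.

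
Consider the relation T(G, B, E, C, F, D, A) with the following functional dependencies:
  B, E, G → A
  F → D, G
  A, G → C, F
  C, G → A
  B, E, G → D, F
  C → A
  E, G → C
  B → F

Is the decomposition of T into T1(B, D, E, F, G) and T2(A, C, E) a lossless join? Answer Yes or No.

The shared attributes are {E} and {E}⁺ = {E}.
The closure covers neither T1 nor T2 entirely; the join is not lossless.

No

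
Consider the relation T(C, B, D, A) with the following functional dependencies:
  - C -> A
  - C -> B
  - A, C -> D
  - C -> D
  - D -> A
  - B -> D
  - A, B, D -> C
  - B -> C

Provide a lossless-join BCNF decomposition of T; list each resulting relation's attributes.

Candidate keys of the original relation: {B}, {C}.
{A, B, C, D}: {D} determines {A, D} here but is not a superkey — split on D -> A, giving {A, D} and {B, C, D}.
{A, D} has no BCNF violation.
{B, C, D} has no BCNF violation.

{A, D}; {B, C, D}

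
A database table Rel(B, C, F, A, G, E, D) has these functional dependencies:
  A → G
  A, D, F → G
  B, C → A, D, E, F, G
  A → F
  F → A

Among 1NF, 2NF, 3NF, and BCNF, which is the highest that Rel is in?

Candidate key: {B, C}. Prime attributes: {B, C}.
A → G breaks BCNF: {A}⁺ = {A, F, G}, so {A} is not a superkey.
Because {G} is non-prime and the left side of A → G is not a superkey, the relation is not in 3NF.
Checking every proper subset of each key, none determines a non-prime attribute — 2NF is satisfied.

2NF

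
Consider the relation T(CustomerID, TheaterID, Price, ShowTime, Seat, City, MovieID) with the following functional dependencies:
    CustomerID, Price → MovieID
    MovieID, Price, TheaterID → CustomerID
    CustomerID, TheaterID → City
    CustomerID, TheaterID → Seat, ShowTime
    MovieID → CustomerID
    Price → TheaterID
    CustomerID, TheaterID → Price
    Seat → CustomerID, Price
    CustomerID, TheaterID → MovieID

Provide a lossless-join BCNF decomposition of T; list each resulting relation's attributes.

{City, MovieID, Price, Seat, ShowTime}; {CustomerID, MovieID}; {Price, TheaterID}

Candidate keys of the original relation: {CustomerID, Price}, {CustomerID, TheaterID}, {MovieID, Price}, {MovieID, TheaterID}, {Seat}.
Within {City, CustomerID, MovieID, Price, Seat, ShowTime, TheaterID}: {MovieID}⁺ ∩ {City, CustomerID, MovieID, Price, Seat, ShowTime, TheaterID} = {CustomerID, MovieID}, not the whole set, so MovieID → CustomerID violates BCNF; decompose into {CustomerID, MovieID} and {City, MovieID, Price, Seat, ShowTime, TheaterID}.
{CustomerID, MovieID} has no BCNF violation.
Within {City, MovieID, Price, Seat, ShowTime, TheaterID}: {Price}⁺ ∩ {City, MovieID, Price, Seat, ShowTime, TheaterID} = {Price, TheaterID}, not the whole set, so Price → TheaterID violates BCNF; decompose into {Price, TheaterID} and {City, MovieID, Price, Seat, ShowTime}.
{Price, TheaterID} has no BCNF violation.
{City, MovieID, Price, Seat, ShowTime} has no BCNF violation.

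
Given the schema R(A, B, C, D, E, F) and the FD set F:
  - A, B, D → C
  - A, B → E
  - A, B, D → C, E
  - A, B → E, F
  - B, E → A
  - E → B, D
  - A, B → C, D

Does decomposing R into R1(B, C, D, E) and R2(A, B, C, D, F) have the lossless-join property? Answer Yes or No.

The shared attributes are {B, C, D} and {B, C, D}⁺ = {B, C, D}.
The closure covers neither R1 nor R2 entirely; the join is not lossless.

No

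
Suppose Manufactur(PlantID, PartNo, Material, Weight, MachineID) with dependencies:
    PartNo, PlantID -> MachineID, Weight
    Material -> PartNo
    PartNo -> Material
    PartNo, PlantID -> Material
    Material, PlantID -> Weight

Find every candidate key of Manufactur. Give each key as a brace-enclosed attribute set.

{Material, PlantID}, {PartNo, PlantID}

{PlantID} never appears on the right of any FD, so every key must include it.
{Material, PlantID}⁺ = {MachineID, Material, PartNo, PlantID, Weight}, which is every attribute, so {Material, PlantID} is a candidate key.
{PartNo, PlantID}⁺ = {MachineID, Material, PartNo, PlantID, Weight}, which is every attribute, so {PartNo, PlantID} is a candidate key.
No proper subset of any of these is a key, and no other minimal superkey exists.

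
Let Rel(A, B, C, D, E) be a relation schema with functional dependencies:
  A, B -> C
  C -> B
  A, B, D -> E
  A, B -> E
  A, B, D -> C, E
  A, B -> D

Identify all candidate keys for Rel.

Attributes never on any right-hand side: {A} — every candidate key must contain it.
{A, B}⁺ = {A, B, C, D, E}, which is every attribute, so {A, B} is a candidate key.
{A, C}⁺ = {A, B, C, D, E}, which is every attribute, so {A, C} is a candidate key.
No proper subset of any of these is a key, and no other minimal superkey exists.

{A, B}, {A, C}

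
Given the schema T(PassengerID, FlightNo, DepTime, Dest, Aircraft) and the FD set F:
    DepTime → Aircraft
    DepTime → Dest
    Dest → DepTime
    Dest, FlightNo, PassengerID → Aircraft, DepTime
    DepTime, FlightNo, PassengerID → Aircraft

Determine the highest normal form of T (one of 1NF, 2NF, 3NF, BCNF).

Candidate keys: {DepTime, FlightNo, PassengerID}, {Dest, FlightNo, PassengerID}. Prime attributes: {DepTime, Dest, FlightNo, PassengerID}.
For DepTime → Aircraft we have {DepTime}⁺ = {Aircraft, DepTime, Dest}; {DepTime} is not a superkey, so BCNF fails.
Because {Aircraft} is non-prime and the left side of DepTime → Aircraft is not a superkey, the relation is not in 3NF.
Since {DepTime} ⊂ {DepTime, FlightNo, PassengerID} and {DepTime}⁺ ⊇ {Aircraft} with {Aircraft} non-prime, there is a partial dependency; 2NF fails.

1NF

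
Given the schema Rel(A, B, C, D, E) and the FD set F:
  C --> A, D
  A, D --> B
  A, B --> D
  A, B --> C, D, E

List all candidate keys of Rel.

Closure of {C} is {A, B, C, D, E}, the whole schema; {C} is a candidate key.
Closure of {A, B} is {A, B, C, D, E}, the whole schema; {A, B} is a candidate key.
Closure of {A, D} is {A, B, C, D, E}, the whole schema; {A, D} is a candidate key.
No proper subset of any of these is a key, and no other minimal superkey exists.

{A, B}, {A, D}, {C}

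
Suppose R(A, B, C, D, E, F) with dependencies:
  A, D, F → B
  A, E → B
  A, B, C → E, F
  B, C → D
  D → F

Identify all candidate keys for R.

{A, C} never appear on the right of any FD, so every key must include all of them.
{A, B, C}⁺ = {A, B, C, D, E, F} — all of the relation — so {A, B, C} is a candidate key.
{A, C, D}⁺ = {A, B, C, D, E, F} — all of the relation — so {A, C, D} is a candidate key.
{A, C, E}⁺ = {A, B, C, D, E, F} — all of the relation — so {A, C, E} is a candidate key.
Any other superkey properly contains one of these, so there are no further candidate keys.

{A, B, C}, {A, C, D}, {A, C, E}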